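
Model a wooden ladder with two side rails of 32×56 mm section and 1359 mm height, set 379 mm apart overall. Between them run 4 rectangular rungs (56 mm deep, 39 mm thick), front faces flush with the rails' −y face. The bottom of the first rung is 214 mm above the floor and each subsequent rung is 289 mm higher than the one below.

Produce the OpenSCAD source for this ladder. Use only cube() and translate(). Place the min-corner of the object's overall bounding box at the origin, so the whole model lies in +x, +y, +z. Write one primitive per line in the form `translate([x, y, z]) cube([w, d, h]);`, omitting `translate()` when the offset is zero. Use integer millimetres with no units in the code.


cube([32, 56, 1359]);
translate([347, 0, 0]) cube([32, 56, 1359]);
translate([32, 0, 214]) cube([315, 56, 39]);
translate([32, 0, 503]) cube([315, 56, 39]);
translate([32, 0, 792]) cube([315, 56, 39]);
translate([32, 0, 1081]) cube([315, 56, 39]);


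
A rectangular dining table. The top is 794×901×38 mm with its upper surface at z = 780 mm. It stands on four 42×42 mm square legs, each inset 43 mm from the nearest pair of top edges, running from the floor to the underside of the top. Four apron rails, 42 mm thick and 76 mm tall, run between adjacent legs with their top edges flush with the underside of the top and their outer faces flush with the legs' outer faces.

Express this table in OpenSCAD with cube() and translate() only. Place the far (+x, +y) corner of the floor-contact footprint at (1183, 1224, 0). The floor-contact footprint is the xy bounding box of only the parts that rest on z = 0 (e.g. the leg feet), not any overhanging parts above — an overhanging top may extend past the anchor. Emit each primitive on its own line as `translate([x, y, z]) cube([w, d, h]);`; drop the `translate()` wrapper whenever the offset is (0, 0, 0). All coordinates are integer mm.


translate([432, 366, 742]) cube([794, 901, 38]);
translate([475, 409, 0]) cube([42, 42, 742]);
translate([1141, 409, 0]) cube([42, 42, 742]);
translate([475, 1182, 0]) cube([42, 42, 742]);
translate([1141, 1182, 0]) cube([42, 42, 742]);
translate([517, 409, 666]) cube([624, 42, 76]);
translate([517, 1182, 666]) cube([624, 42, 76]);
translate([475, 451, 666]) cube([42, 731, 76]);
translate([1141, 451, 666]) cube([42, 731, 76]);


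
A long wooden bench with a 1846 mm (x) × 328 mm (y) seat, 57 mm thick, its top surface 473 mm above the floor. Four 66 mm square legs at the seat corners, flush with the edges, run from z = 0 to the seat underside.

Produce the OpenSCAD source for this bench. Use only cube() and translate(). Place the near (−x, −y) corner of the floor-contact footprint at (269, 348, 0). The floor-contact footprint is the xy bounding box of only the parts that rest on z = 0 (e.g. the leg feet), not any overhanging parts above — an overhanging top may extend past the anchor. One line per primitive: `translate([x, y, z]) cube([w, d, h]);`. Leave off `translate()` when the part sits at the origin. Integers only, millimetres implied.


translate([269, 348, 416]) cube([1846, 328, 57]);
translate([269, 348, 0]) cube([66, 66, 416]);
translate([269, 610, 0]) cube([66, 66, 416]);
translate([2049, 348, 0]) cube([66, 66, 416]);
translate([2049, 610, 0]) cube([66, 66, 416]);


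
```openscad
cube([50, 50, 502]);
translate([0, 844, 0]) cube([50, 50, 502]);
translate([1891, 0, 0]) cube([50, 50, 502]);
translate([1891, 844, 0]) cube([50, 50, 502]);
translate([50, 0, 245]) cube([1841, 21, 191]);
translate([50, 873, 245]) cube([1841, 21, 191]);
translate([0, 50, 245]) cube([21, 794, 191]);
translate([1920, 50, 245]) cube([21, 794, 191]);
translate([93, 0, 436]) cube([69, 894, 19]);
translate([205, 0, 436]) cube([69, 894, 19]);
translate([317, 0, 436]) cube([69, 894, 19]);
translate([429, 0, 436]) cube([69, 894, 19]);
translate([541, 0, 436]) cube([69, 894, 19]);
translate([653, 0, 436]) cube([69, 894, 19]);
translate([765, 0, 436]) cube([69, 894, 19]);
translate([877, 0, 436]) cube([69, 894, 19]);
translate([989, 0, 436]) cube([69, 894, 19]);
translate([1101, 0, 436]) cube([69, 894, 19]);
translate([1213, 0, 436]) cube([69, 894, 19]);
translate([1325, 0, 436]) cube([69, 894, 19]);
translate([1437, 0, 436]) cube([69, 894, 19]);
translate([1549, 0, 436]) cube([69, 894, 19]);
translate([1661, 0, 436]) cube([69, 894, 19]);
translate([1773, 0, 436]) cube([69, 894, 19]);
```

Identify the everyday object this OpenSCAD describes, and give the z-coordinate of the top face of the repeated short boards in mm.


A bed frame. The slat-top height is 455 mm.

Four posts, four rails, and a row of slats — a bed frame. Slats sit on the rails at z = 245 + 191 = 436; with slat thickness 19, the top is 455 mm.


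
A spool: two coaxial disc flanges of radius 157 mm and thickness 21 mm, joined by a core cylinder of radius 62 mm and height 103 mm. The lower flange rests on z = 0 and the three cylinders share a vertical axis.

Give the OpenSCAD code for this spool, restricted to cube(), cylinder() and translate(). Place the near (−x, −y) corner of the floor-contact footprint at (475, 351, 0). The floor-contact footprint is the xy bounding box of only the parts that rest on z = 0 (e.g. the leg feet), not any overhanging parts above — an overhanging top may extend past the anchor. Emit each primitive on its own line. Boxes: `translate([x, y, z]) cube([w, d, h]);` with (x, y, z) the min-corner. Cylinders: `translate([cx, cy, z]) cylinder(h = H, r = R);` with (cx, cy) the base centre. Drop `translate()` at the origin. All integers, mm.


translate([632, 508, 0]) cylinder(h = 21, r = 157);
translate([632, 508, 21]) cylinder(h = 103, r = 62);
translate([632, 508, 124]) cylinder(h = 21, r = 157);


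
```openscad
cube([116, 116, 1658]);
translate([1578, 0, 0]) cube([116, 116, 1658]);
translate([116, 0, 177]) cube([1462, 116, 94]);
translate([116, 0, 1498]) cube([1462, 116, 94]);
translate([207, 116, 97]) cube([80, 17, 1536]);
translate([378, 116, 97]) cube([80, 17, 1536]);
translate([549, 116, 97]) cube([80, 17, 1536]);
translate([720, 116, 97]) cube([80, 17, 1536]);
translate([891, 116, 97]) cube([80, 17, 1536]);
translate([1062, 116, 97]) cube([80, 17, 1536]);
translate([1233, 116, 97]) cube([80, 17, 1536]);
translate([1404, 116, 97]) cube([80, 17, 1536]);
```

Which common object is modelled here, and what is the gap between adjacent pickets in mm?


A fence section. The picket gap is 91 mm.

Two posts, two rails, 8 pickets — a fence section. Span 1462 mm holds 8 pickets of 80 mm with 9 equal gaps: ⌊(1462 − 8·80) / 9⌋ = 91 mm.


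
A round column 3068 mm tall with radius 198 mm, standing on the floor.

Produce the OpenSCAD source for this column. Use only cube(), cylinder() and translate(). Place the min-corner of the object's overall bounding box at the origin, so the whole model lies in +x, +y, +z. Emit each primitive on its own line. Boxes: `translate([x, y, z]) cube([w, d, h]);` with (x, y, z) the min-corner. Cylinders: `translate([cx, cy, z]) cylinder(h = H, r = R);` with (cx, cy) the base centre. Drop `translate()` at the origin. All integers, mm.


translate([198, 198, 0]) cylinder(h = 3068, r = 198);


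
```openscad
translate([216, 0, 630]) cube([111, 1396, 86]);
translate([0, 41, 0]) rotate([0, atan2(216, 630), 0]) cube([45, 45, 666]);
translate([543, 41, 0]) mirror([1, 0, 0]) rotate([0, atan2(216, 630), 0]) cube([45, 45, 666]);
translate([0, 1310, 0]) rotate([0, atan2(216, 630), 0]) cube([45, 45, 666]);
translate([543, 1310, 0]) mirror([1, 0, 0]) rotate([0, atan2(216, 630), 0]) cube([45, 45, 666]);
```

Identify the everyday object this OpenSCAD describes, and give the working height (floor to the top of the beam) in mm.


A sawhorse. The overall height is 716 mm.

A beam across two mirrored pairs of raked legs — a sawhorse. The beam's underside is at z = 630 (matching the legs' vertical rise in atan2(216, 630)) and the beam is 86 mm tall, so its top is at 630 + 86 = 716 mm. The raked legs top out at the beam's underside, so that is the highest point.


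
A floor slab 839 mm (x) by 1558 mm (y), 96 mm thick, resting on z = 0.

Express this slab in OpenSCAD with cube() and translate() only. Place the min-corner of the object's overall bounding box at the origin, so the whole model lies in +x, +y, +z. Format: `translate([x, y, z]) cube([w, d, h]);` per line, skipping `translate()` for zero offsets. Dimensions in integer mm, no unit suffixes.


cube([839, 1558, 96]);


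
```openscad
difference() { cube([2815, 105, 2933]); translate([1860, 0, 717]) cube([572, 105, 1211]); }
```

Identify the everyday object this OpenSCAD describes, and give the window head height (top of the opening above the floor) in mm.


A wall with a window opening. The window head height is 1928 mm.

A wall with a rectangular opening subtracted — a window. Sill at z = 717, opening 1211 mm tall, so the head is at 717 + 1211 = 1928 mm.


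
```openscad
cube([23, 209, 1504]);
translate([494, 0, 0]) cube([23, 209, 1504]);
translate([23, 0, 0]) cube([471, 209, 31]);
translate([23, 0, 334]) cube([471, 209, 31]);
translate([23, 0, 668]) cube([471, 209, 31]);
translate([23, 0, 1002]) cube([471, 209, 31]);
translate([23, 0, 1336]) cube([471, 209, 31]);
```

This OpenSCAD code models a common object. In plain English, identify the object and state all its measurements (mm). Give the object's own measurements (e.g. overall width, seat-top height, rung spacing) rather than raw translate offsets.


An open bookshelf. Two side panels, each 23 mm thick, 209 mm deep and 1504 mm tall, stand 517 mm apart (outside-to-outside). Between them sit 5 shelves, each 31 mm thick and 209 mm deep, spanning the full gap between the sides. The bottom shelf rests on the floor (its underside at z = 0) and the clear gap between one shelf's top and the next shelf's underside is 303 mm.


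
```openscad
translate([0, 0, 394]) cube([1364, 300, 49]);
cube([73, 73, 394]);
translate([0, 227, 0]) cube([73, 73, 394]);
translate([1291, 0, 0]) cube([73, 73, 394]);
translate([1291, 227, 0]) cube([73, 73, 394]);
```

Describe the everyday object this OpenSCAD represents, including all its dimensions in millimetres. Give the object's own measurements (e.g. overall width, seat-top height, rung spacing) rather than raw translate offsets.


A long wooden bench with a 1364 mm (x) × 300 mm (y) seat, 49 mm thick, its top surface 443 mm above the floor. Four 73 mm square legs at the seat corners, flush with the edges, run from z = 0 to the seat underside.


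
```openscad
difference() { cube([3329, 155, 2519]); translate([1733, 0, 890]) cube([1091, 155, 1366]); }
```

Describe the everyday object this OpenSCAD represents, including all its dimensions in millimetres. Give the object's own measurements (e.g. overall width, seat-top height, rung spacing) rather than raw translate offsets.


A wall 3329 mm long (x), 155 mm thick (y), 2519 mm tall, with a rectangular window opening cut through it. The opening is 1091 mm wide and 1366 mm tall; its sill is at z = 890 mm and its near (−x) edge is 1733 mm from the wall's −x end. The opening passes through the full wall thickness.


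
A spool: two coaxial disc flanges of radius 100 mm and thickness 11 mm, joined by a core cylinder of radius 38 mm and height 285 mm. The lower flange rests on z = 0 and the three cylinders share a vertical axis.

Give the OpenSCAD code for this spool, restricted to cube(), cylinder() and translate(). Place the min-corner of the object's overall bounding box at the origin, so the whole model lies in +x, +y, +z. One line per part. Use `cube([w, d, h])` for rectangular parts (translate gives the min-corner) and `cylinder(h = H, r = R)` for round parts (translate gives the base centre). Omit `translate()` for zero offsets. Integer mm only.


translate([100, 100, 0]) cylinder(h = 11, r = 100);
translate([100, 100, 11]) cylinder(h = 285, r = 38);
translate([100, 100, 296]) cylinder(h = 11, r = 100);


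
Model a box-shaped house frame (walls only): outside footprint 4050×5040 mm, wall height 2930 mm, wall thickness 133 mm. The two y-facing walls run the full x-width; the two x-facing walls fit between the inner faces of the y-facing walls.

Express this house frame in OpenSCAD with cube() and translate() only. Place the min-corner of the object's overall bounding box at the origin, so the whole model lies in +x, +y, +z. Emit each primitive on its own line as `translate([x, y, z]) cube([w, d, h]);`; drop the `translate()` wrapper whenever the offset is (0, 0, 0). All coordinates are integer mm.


cube([4050, 133, 2930]);
translate([0, 4907, 0]) cube([4050, 133, 2930]);
translate([0, 133, 0]) cube([133, 4774, 2930]);
translate([3917, 133, 0]) cube([133, 4774, 2930]);


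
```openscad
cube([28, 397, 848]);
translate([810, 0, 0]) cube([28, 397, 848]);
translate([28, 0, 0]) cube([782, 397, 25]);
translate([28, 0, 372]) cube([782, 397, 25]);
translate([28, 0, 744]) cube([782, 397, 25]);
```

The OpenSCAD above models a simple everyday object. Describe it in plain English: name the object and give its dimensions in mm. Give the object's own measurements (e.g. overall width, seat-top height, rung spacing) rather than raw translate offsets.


An open bookshelf. Two side panels, each 28 mm thick, 397 mm deep and 848 mm tall, stand 838 mm apart (outside-to-outside). Between them sit 3 shelves, each 25 mm thick and 397 mm deep, spanning the full gap between the sides. The bottom shelf rests on the floor (its underside at z = 0) and the clear gap between one shelf's top and the next shelf's underside is 347 mm.


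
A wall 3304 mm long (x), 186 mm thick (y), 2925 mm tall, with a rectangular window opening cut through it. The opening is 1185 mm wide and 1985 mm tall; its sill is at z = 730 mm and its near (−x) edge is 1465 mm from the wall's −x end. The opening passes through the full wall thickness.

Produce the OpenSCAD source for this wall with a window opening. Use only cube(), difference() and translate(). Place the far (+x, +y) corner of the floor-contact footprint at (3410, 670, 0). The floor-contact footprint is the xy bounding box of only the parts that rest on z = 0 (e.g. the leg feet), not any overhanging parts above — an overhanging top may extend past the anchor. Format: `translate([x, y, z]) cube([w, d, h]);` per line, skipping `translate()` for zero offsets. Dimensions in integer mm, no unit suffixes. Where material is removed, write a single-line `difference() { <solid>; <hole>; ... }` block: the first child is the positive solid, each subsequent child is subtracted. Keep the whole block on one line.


difference() { translate([106, 484, 0]) cube([3304, 186, 2925]); translate([1571, 484, 730]) cube([1185, 186, 1985]); }


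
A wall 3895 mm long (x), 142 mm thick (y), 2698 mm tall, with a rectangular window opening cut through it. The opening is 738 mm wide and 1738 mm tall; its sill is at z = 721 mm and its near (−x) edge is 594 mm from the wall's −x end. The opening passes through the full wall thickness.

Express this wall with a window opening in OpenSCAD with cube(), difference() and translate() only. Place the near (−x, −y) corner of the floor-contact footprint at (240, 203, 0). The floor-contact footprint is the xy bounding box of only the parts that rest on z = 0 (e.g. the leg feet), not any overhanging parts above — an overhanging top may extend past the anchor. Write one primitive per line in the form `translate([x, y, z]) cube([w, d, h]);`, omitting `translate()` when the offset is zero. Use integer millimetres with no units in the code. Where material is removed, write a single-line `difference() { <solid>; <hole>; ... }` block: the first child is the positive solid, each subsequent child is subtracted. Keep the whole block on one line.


difference() { translate([240, 203, 0]) cube([3895, 142, 2698]); translate([834, 203, 721]) cube([738, 142, 1738]); }


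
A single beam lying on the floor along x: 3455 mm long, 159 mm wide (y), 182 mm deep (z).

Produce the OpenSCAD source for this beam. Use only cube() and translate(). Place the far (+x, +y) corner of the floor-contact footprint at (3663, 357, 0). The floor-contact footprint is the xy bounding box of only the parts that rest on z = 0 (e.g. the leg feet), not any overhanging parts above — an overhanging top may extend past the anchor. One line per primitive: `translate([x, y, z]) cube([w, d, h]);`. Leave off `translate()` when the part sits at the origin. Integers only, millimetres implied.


translate([208, 198, 0]) cube([3455, 159, 182]);


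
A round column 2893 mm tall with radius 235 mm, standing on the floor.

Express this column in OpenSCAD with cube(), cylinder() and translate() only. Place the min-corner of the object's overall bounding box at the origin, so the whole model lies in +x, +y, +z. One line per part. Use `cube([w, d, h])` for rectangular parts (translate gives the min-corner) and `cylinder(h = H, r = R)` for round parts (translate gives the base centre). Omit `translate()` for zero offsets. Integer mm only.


translate([235, 235, 0]) cylinder(h = 2893, r = 235);


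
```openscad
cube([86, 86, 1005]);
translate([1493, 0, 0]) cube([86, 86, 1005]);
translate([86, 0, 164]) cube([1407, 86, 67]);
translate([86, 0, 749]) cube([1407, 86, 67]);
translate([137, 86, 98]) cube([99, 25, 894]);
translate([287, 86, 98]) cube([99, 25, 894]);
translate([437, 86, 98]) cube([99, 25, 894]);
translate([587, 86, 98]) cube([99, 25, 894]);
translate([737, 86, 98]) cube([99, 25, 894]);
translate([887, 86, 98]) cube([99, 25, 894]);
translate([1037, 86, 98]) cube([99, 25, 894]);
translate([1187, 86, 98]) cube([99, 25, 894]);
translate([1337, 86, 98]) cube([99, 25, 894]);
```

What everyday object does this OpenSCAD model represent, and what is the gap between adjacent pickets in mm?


A fence section. The picket gap is 51 mm.

Two posts, two rails, 9 pickets — a fence section. Span 1407 mm holds 9 pickets of 99 mm with 10 equal gaps: ⌊(1407 − 9·99) / 10⌋ = 51 mm.


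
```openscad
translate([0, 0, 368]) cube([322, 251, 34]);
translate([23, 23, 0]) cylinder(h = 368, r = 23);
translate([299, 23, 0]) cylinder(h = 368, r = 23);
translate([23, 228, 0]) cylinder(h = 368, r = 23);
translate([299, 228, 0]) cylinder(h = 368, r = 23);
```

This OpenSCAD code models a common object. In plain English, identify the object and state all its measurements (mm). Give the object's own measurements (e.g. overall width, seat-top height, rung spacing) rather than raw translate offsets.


A four-legged stool. The seat is a 322×251×34 mm slab whose top surface is at z = 402 mm; four round legs, each 46 mm in diameter, run from the floor (z = 0) to the underside of the seat, each leg's axis is inset half a diameter from the nearest pair of seat edges (so the leg's bounding box is flush with the corner).


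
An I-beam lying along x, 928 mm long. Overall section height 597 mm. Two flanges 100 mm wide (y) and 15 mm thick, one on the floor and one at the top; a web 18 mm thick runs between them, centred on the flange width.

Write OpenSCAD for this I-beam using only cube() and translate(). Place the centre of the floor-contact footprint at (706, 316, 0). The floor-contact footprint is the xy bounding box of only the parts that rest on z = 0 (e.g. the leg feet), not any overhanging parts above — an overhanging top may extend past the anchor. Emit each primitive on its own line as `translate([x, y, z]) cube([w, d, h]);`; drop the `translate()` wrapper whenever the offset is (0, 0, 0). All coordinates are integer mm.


translate([242, 266, 0]) cube([928, 100, 15]);
translate([242, 307, 15]) cube([928, 18, 567]);
translate([242, 266, 582]) cube([928, 100, 15]);


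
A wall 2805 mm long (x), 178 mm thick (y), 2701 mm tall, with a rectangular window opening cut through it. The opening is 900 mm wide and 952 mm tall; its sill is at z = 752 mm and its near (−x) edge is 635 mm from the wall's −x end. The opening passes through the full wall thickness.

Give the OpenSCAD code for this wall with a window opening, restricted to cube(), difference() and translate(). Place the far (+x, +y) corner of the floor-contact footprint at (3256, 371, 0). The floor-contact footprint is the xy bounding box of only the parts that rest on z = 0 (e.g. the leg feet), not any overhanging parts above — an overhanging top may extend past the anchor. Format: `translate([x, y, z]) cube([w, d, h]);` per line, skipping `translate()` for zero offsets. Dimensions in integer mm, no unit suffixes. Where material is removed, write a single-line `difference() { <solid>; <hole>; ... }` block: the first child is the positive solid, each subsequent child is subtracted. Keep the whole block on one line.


difference() { translate([451, 193, 0]) cube([2805, 178, 2701]); translate([1086, 193, 752]) cube([900, 178, 952]); }


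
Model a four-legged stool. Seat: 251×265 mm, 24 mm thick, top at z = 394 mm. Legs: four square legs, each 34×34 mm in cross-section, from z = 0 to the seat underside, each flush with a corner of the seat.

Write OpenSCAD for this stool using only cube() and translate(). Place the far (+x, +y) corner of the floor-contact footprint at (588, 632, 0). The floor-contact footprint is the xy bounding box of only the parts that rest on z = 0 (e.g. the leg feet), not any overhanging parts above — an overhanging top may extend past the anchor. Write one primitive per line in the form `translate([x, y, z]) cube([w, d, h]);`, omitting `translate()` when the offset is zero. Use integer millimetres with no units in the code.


translate([337, 367, 370]) cube([251, 265, 24]);
translate([337, 367, 0]) cube([34, 34, 370]);
translate([554, 367, 0]) cube([34, 34, 370]);
translate([337, 598, 0]) cube([34, 34, 370]);
translate([554, 598, 0]) cube([34, 34, 370]);


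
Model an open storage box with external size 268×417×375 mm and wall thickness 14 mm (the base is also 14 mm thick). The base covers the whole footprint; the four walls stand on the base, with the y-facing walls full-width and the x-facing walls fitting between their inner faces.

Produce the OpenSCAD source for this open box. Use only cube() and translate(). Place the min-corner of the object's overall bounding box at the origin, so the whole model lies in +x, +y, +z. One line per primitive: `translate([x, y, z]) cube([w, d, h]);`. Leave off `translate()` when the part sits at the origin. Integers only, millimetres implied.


cube([268, 417, 14]);
translate([0, 0, 14]) cube([268, 14, 361]);
translate([0, 403, 14]) cube([268, 14, 361]);
translate([0, 14, 14]) cube([14, 389, 361]);
translate([254, 14, 14]) cube([14, 389, 361]);


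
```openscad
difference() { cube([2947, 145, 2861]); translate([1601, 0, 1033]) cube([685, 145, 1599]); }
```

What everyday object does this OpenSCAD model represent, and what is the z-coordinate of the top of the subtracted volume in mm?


A wall with a window opening. The window head height is 2632 mm.

A wall with a rectangular opening subtracted — a window. Sill at z = 1033, opening 1599 mm tall, so the head is at 1033 + 1599 = 2632 mm.


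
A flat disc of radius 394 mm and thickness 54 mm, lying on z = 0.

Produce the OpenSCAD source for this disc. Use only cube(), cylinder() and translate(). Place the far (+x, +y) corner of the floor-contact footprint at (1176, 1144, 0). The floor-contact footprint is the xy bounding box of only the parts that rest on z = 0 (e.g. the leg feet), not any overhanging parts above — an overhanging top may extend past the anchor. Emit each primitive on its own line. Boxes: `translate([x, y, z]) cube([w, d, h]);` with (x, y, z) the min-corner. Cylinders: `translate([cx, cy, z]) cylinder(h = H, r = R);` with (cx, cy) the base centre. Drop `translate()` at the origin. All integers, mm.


translate([782, 750, 0]) cylinder(h = 54, r = 394);


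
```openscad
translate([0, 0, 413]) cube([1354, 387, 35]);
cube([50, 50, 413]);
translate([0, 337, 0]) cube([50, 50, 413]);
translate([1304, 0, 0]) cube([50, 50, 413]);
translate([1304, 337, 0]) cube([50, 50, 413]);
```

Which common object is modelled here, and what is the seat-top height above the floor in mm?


A bench. The seat-top height is 448 mm.

A long slab on four corner posts — a bench. The slab sits at z = 413 with thickness 35, so the top is 413 + 35 = 448 mm.


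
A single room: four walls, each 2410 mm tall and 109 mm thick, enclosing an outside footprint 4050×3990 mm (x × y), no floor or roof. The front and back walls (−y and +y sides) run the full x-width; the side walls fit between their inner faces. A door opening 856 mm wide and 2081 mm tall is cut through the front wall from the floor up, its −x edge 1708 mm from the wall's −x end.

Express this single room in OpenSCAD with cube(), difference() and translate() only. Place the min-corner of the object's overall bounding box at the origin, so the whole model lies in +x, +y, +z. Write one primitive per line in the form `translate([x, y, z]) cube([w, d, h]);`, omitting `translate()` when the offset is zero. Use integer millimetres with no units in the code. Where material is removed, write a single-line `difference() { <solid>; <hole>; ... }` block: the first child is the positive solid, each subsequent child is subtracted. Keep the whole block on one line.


difference() { cube([4050, 109, 2410]); translate([1708, 0, 0]) cube([856, 109, 2081]); }
translate([0, 3881, 0]) cube([4050, 109, 2410]);
translate([0, 109, 0]) cube([109, 3772, 2410]);
translate([3941, 109, 0]) cube([109, 3772, 2410]);


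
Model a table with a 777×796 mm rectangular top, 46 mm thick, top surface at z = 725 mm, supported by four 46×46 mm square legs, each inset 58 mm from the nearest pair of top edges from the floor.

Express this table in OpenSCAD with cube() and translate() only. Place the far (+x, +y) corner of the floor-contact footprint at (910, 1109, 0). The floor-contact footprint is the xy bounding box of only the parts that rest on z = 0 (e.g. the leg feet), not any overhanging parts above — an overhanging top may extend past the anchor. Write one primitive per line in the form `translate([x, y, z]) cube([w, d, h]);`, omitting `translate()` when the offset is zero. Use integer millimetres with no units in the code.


translate([191, 371, 679]) cube([777, 796, 46]);
translate([249, 429, 0]) cube([46, 46, 679]);
translate([864, 429, 0]) cube([46, 46, 679]);
translate([249, 1063, 0]) cube([46, 46, 679]);
translate([864, 1063, 0]) cube([46, 46, 679]);


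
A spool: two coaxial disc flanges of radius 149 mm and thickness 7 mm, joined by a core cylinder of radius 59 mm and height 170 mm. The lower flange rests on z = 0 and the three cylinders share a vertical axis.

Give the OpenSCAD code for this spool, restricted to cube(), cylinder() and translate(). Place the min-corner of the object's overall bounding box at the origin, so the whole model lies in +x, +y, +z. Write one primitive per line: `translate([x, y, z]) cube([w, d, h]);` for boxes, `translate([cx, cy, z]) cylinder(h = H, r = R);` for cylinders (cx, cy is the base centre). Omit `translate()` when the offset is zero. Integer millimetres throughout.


translate([149, 149, 0]) cylinder(h = 7, r = 149);
translate([149, 149, 7]) cylinder(h = 170, r = 59);
translate([149, 149, 177]) cylinder(h = 7, r = 149);


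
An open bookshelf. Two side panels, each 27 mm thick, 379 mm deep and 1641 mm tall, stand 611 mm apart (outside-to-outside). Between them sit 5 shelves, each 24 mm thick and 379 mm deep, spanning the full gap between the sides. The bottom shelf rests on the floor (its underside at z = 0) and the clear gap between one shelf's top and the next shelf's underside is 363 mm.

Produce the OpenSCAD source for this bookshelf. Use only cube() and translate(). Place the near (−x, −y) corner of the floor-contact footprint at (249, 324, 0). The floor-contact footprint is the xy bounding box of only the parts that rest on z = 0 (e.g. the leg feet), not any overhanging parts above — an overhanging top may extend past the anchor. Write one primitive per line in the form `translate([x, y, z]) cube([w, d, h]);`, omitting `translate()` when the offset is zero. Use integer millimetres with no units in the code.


translate([249, 324, 0]) cube([27, 379, 1641]);
translate([833, 324, 0]) cube([27, 379, 1641]);
translate([276, 324, 0]) cube([557, 379, 24]);
translate([276, 324, 387]) cube([557, 379, 24]);
translate([276, 324, 774]) cube([557, 379, 24]);
translate([276, 324, 1161]) cube([557, 379, 24]);
translate([276, 324, 1548]) cube([557, 379, 24]);


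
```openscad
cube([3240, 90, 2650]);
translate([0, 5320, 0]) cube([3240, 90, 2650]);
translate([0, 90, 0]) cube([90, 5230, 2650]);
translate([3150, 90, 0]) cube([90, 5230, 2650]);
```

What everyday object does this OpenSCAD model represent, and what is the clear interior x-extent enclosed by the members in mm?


A house (or room) frame. The interior width is 3060 mm.

Four 2650 mm walls enclosing a rectangle with no floor or roof — a room or house frame. Outside width is 3240 mm and wall thickness is 90 mm, so the interior width is 3240 − 2 × 90 = 3060 mm.


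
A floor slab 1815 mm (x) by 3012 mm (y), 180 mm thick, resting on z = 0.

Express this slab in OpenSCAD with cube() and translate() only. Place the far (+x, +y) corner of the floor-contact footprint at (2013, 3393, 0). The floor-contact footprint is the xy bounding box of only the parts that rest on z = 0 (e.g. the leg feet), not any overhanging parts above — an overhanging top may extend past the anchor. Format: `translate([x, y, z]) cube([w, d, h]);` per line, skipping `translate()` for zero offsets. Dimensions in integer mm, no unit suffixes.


translate([198, 381, 0]) cube([1815, 3012, 180]);


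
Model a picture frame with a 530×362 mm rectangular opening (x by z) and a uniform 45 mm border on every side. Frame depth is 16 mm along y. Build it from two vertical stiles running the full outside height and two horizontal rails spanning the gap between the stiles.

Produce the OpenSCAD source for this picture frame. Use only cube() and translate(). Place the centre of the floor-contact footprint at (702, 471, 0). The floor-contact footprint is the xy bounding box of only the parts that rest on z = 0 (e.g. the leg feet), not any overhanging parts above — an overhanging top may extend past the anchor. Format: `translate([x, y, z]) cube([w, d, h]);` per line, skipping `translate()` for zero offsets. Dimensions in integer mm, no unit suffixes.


translate([392, 463, 0]) cube([45, 16, 452]);
translate([967, 463, 0]) cube([45, 16, 452]);
translate([437, 463, 0]) cube([530, 16, 45]);
translate([437, 463, 407]) cube([530, 16, 45]);


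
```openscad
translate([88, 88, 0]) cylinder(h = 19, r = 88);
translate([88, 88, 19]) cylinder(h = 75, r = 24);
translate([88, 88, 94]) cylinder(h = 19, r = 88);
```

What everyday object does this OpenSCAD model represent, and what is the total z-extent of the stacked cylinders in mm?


A spool. The overall height is 113 mm.

Three coaxial cylinders, large–small–large — a spool. Two 19 mm flanges and a 75 mm core give 19 + 75 + 19 = 113 mm.


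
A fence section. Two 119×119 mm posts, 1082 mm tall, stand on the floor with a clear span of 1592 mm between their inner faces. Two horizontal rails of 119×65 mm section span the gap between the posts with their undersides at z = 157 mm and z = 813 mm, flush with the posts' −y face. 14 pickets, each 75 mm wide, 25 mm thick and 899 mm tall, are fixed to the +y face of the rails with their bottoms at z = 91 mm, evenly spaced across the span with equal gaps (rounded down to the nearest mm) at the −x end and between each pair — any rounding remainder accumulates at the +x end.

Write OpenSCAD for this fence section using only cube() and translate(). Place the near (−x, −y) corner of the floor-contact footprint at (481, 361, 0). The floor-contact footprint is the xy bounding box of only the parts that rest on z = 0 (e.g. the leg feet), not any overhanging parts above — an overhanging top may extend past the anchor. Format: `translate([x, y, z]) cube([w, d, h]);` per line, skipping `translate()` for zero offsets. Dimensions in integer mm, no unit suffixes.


translate([481, 361, 0]) cube([119, 119, 1082]);
translate([2192, 361, 0]) cube([119, 119, 1082]);
translate([600, 361, 157]) cube([1592, 119, 65]);
translate([600, 361, 813]) cube([1592, 119, 65]);
translate([636, 480, 91]) cube([75, 25, 899]);
translate([747, 480, 91]) cube([75, 25, 899]);
translate([858, 480, 91]) cube([75, 25, 899]);
translate([969, 480, 91]) cube([75, 25, 899]);
translate([1080, 480, 91]) cube([75, 25, 899]);
translate([1191, 480, 91]) cube([75, 25, 899]);
translate([1302, 480, 91]) cube([75, 25, 899]);
translate([1413, 480, 91]) cube([75, 25, 899]);
translate([1524, 480, 91]) cube([75, 25, 899]);
translate([1635, 480, 91]) cube([75, 25, 899]);
translate([1746, 480, 91]) cube([75, 25, 899]);
translate([1857, 480, 91]) cube([75, 25, 899]);
translate([1968, 480, 91]) cube([75, 25, 899]);
translate([2079, 480, 91]) cube([75, 25, 899]);


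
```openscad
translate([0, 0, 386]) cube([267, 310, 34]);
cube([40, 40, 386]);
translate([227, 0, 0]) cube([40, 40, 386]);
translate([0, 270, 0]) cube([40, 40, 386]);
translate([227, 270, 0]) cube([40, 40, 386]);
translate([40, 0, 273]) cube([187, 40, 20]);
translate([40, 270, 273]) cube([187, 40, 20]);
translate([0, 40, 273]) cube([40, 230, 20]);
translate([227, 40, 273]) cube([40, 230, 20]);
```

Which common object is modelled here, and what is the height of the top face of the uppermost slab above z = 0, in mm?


A stool. The seat height is 420 mm.

A 267×310×34 slab at z = 386 on four corner posts — a stool. The seat top is 386 + 34 = 420 mm.


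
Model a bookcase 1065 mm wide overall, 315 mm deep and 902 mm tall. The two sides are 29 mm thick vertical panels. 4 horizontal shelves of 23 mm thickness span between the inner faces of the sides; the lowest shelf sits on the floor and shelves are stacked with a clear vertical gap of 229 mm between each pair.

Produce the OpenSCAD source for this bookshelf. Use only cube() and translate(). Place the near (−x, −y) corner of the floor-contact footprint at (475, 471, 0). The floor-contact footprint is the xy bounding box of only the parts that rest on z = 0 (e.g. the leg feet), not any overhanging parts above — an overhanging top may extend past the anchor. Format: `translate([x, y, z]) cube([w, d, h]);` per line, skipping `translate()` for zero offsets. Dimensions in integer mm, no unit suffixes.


translate([475, 471, 0]) cube([29, 315, 902]);
translate([1511, 471, 0]) cube([29, 315, 902]);
translate([504, 471, 0]) cube([1007, 315, 23]);
translate([504, 471, 252]) cube([1007, 315, 23]);
translate([504, 471, 504]) cube([1007, 315, 23]);
translate([504, 471, 756]) cube([1007, 315, 23]);


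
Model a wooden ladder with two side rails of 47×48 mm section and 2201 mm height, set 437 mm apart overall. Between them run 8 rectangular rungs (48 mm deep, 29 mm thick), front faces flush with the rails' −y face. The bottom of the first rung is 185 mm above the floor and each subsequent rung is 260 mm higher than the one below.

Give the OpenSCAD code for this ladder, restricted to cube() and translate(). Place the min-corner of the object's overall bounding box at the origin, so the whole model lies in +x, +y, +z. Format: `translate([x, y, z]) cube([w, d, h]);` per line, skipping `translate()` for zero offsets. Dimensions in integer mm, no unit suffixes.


cube([47, 48, 2201]);
translate([390, 0, 0]) cube([47, 48, 2201]);
translate([47, 0, 185]) cube([343, 48, 29]);
translate([47, 0, 445]) cube([343, 48, 29]);
translate([47, 0, 705]) cube([343, 48, 29]);
translate([47, 0, 965]) cube([343, 48, 29]);
translate([47, 0, 1225]) cube([343, 48, 29]);
translate([47, 0, 1485]) cube([343, 48, 29]);
translate([47, 0, 1745]) cube([343, 48, 29]);
translate([47, 0, 2005]) cube([343, 48, 29]);


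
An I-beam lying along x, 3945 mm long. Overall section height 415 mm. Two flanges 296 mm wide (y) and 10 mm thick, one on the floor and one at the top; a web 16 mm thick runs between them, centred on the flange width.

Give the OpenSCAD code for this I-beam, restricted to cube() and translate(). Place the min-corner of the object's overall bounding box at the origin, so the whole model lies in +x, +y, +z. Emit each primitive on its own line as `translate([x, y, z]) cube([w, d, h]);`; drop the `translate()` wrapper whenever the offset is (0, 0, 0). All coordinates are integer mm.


cube([3945, 296, 10]);
translate([0, 140, 10]) cube([3945, 16, 395]);
translate([0, 0, 405]) cube([3945, 296, 10]);


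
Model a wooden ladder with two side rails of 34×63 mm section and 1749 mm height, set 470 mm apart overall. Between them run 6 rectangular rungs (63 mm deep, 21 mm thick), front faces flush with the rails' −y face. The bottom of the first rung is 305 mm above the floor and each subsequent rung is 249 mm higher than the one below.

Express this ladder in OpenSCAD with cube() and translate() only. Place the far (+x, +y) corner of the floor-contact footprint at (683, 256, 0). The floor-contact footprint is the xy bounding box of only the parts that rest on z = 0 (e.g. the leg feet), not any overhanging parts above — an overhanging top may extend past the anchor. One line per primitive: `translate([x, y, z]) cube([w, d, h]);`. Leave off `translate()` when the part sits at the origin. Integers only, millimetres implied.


translate([213, 193, 0]) cube([34, 63, 1749]);
translate([649, 193, 0]) cube([34, 63, 1749]);
translate([247, 193, 305]) cube([402, 63, 21]);
translate([247, 193, 554]) cube([402, 63, 21]);
translate([247, 193, 803]) cube([402, 63, 21]);
translate([247, 193, 1052]) cube([402, 63, 21]);
translate([247, 193, 1301]) cube([402, 63, 21]);
translate([247, 193, 1550]) cube([402, 63, 21]);


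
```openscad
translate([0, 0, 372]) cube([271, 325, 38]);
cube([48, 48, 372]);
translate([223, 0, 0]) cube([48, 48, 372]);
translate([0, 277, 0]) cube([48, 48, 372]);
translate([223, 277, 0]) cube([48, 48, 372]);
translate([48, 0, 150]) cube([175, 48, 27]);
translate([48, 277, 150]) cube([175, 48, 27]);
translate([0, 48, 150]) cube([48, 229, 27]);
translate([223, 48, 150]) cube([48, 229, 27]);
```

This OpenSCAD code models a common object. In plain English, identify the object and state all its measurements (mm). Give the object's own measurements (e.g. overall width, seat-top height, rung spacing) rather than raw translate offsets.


A four-legged stool. The seat is a 271×325×38 mm slab whose top surface is at z = 410 mm; four square legs, each 48×48 mm in cross-section, run from the floor (z = 0) to the underside of the seat, each flush with a corner of the seat. Four stretchers, 48 mm wide and 27 mm tall, connect adjacent legs with their undersides at z = 150 mm, each running between the inner faces of the legs it joins and aligned with the legs' outer faces on the other axis.


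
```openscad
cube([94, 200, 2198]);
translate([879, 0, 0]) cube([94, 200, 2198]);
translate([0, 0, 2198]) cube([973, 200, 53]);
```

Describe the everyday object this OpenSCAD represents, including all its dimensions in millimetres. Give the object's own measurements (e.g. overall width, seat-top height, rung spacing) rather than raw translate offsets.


A door frame. The clear opening is 785 mm wide and 2198 mm high. Two 94 mm wide jambs, 200 mm deep, stand either side of the opening from the floor to the top of the opening. A 53 mm thick head sits across the top of both jambs, spanning the full outside width of the frame.


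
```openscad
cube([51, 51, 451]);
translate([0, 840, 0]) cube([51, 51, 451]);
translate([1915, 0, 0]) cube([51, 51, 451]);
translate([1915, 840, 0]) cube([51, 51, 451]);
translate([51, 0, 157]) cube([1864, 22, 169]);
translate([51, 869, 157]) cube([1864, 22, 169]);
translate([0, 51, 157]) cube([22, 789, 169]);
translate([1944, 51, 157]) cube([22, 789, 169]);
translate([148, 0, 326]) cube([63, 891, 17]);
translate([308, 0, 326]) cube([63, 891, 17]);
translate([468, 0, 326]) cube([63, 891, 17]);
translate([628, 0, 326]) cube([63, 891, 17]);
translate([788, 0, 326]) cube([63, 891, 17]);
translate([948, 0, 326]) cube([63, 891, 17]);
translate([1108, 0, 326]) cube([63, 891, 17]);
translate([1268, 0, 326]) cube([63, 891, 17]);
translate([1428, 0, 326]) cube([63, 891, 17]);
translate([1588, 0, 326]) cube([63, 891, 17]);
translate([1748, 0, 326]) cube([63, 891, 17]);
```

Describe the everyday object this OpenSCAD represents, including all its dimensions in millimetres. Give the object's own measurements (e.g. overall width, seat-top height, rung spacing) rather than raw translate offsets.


A bed frame 1966 mm long (x) by 891 mm wide (y). Four 51×51 mm corner posts, 451 mm tall, at the corners of the footprint. Four rails of 22 mm thickness and 169 mm height run between adjacent posts with their undersides at z = 157 mm, their outer faces flush with the outside of the frame (the two x-running rails run between the posts' inner faces; the two y-running rails run between the posts' inner faces). 11 slats, each 63 mm wide (x) and 17 mm thick, lie across the top of the two x-running rails, running the full 891 mm width of the frame in y; along x they sit between the end posts with a 97 mm gap after the −x posts and between neighbouring slats, leaving 104 mm before the +x posts.
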